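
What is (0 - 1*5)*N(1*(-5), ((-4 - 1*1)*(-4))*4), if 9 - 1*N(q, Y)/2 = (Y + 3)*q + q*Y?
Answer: -8240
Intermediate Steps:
N(q, Y) = 18 - 2*Y*q - 2*q*(3 + Y) (N(q, Y) = 18 - 2*((Y + 3)*q + q*Y) = 18 - 2*((3 + Y)*q + Y*q) = 18 - 2*(q*(3 + Y) + Y*q) = 18 - 2*(Y*q + q*(3 + Y)) = 18 + (-2*Y*q - 2*q*(3 + Y)) = 18 - 2*Y*q - 2*q*(3 + Y))
(0 - 1*5)*N(1*(-5), ((-4 - 1*1)*(-4))*4) = (0 - 1*5)*(18 - 6*(-5) - 4*((-4 - 1*1)*(-4))*4*1*(-5)) = (0 - 5)*(18 - 6*(-5) - 4*((-4 - 1)*(-4))*4*(-5)) = -5*(18 + 30 - 4*-5*(-4)*4*(-5)) = -5*(18 + 30 - 4*20*4*(-5)) = -5*(18 + 30 - 4*80*(-5)) = -5*(18 + 30 + 1600) = -5*1648 = -8240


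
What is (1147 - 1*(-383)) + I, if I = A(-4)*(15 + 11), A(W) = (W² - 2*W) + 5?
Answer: 2284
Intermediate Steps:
A(W) = 5 + W² - 2*W
I = 754 (I = (5 + (-4)² - 2*(-4))*(15 + 11) = (5 + 16 + 8)*26 = 29*26 = 754)
(1147 - 1*(-383)) + I = (1147 - 1*(-383)) + 754 = (1147 + 383) + 754 = 1530 + 754 = 2284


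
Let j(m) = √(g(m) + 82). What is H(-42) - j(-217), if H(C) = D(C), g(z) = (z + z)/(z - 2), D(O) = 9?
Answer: 9 - 22*√8322/219 ≈ -0.16416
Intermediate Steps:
g(z) = 2*z/(-2 + z) (g(z) = (2*z)/(-2 + z) = 2*z/(-2 + z))
H(C) = 9
j(m) = √(82 + 2*m/(-2 + m)) (j(m) = √(2*m/(-2 + m) + 82) = √(82 + 2*m/(-2 + m)))
H(-42) - j(-217) = 9 - 2*√((-41 + 21*(-217))/(-2 - 217)) = 9 - 2*√((-41 - 4557)/(-219)) = 9 - 2*√(-1/219*(-4598)) = 9 - 2*√(4598/219) = 9 - 2*11*√8322/219 = 9 - 22*√8322/219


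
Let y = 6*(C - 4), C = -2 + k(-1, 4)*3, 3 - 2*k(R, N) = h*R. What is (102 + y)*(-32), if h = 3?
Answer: -3840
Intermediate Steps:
k(R, N) = 3/2 - 3*R/2
C = 7 (C = -2 + (3/2 - 3/2*(-1))*3 = -2 + (3/2 + 3/2)*3 = -2 + 3*3 = -2 + 9 = 7)
y = 18 (y = 6*(7 - 4) = 6*3 = 18)
(102 + y)*(-32) = (102 + 18)*(-32) = 120*(-32) = -3840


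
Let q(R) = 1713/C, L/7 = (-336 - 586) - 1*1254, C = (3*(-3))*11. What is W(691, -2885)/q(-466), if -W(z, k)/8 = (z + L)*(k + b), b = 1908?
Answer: 3750531048/571 ≈ 6.5684e+6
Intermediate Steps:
C = -99 (C = -9*11 = -99)
L = -15232 (L = 7*((-336 - 586) - 1*1254) = 7*(-922 - 1254) = 7*(-2176) = -15232)
q(R) = -571/33 (q(R) = 1713/(-99) = 1713*(-1/99) = -571/33)
W(z, k) = -8*(-15232 + z)*(1908 + k) (W(z, k) = -8*(z - 15232)*(k + 1908) = -8*(-15232 + z)*(1908 + k))
W(691, -2885)/q(-466) = (232501248 - 15264*691 + 121856*(-2885) - 8*(-2885)*691)/(-571/33) = (232501248 - 10547424 - 351554560 + 15948280)*(-33/571) = -113652456*(-33/571) = 3750531048/571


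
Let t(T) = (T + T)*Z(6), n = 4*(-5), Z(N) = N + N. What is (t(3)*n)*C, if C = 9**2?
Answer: -116640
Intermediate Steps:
Z(N) = 2*N
C = 81
n = -20
t(T) = 24*T (t(T) = (T + T)*(2*6) = (2*T)*12 = 24*T)
(t(3)*n)*C = ((24*3)*(-20))*81 = (72*(-20))*81 = -1440*81 = -116640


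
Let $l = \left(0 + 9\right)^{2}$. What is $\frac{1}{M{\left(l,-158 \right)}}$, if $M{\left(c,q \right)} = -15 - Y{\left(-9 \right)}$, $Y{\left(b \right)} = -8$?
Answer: $- \frac{1}{7} \approx -0.14286$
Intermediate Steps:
$l = 81$ ($l = 9^{2} = 81$)
$M{\left(c,q \right)} = -7$ ($M{\left(c,q \right)} = -15 - -8 = -15 + 8 = -7$)
$\frac{1}{M{\left(l,-158 \right)}} = \frac{1}{-7} = - \frac{1}{7}$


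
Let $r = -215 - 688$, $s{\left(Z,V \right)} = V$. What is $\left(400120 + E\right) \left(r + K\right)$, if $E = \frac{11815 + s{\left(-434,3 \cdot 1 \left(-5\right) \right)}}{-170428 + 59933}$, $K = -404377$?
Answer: $- \frac{3583586885465600}{22099} \approx -1.6216 \cdot 10^{11}$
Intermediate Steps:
$E = - \frac{2360}{22099}$ ($E = \frac{11815 + 3 \cdot 1 \left(-5\right)}{-170428 + 59933} = \frac{11815 + 3 \left(-5\right)}{-110495} = \left(11815 - 15\right) \left(- \frac{1}{110495}\right) = 11800 \left(- \frac{1}{110495}\right) = - \frac{2360}{22099} \approx -0.10679$)
$r = -903$ ($r = -215 - 688 = -903$)
$\left(400120 + E\right) \left(r + K\right) = \left(400120 - \frac{2360}{22099}\right) \left(-903 - 404377\right) = \frac{8842249520}{22099} \left(-405280\right) = - \frac{3583586885465600}{22099}$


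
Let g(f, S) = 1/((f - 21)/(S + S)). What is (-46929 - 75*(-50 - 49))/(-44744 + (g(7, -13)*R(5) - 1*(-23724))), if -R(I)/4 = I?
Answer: 34566/18425 ≈ 1.8760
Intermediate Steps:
R(I) = -4*I
g(f, S) = 2*S/(-21 + f) (g(f, S) = 1/((-21 + f)/((2*S))) = 1/((-21 + f)*(1/(2*S))) = 1/((-21 + f)/(2*S)) = 2*S/(-21 + f))
(-46929 - 75*(-50 - 49))/(-44744 + (g(7, -13)*R(5) - 1*(-23724))) = (-46929 - 75*(-50 - 49))/(-44744 + ((2*(-13)/(-21 + 7))*(-4*5) - 1*(-23724))) = (-46929 - 75*(-99))/(-44744 + ((2*(-13)/(-14))*(-20) + 23724)) = (-46929 + 7425)/(-44744 + ((2*(-13)*(-1/14))*(-20) + 23724)) = -39504/(-44744 + ((13/7)*(-20) + 23724)) = -39504/(-44744 + (-260/7 + 23724)) = -39504/(-44744 + 165808/7) = -39504/(-147400/7) = -39504*(-7/147400) = 34566/18425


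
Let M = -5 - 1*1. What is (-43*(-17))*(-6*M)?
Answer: 26316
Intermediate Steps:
M = -6 (M = -5 - 1 = -6)
(-43*(-17))*(-6*M) = (-43*(-17))*(-6*(-6)) = 731*36 = 26316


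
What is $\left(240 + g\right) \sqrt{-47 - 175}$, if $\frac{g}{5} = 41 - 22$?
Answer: $335 i \sqrt{222} \approx 4991.4 i$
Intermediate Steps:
$g = 95$ ($g = 5 \left(41 - 22\right) = 5 \cdot 19 = 95$)
$\left(240 + g\right) \sqrt{-47 - 175} = \left(240 + 95\right) \sqrt{-47 - 175} = 335 \sqrt{-222} = 335 i \sqrt{222}$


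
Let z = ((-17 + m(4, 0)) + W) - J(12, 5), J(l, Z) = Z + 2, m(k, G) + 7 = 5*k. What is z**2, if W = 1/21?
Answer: 52900/441 ≈ 119.95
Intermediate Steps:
m(k, G) = -7 + 5*k
J(l, Z) = 2 + Z
W = 1/21 ≈ 0.047619
z = -230/21 (z = ((-17 + (-7 + 5*4)) + 1/21) - (2 + 5) = ((-17 + (-7 + 20)) + 1/21) - 1*7 = ((-17 + 13) + 1/21) - 7 = (-4 + 1/21) - 7 = -83/21 - 7 = -230/21 ≈ -10.952)
z**2 = (-230/21)**2 = 52900/441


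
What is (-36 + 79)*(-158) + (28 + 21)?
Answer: -6745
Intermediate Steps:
(-36 + 79)*(-158) + (28 + 21) = 43*(-158) + 49 = -6794 + 49 = -6745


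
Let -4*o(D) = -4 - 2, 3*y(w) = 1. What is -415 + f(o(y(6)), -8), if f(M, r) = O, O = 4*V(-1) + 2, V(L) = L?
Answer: -417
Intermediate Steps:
y(w) = ⅓ (y(w) = (⅓)*1 = ⅓)
o(D) = 3/2 (o(D) = -(-4 - 2)/4 = -¼*(-6) = 3/2)
O = -2 (O = 4*(-1) + 2 = -4 + 2 = -2)
f(M, r) = -2
-415 + f(o(y(6)), -8) = -415 - 2 = -417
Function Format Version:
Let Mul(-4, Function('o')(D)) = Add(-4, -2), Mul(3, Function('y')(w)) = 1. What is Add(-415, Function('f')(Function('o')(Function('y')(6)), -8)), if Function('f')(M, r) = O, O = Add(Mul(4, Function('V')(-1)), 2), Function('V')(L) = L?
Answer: -417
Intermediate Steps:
Function('y')(w) = Rational(1, 3) (Function('y')(w) = Mul(Rational(1, 3), 1) = Rational(1, 3))
Function('o')(D) = Rational(3, 2) (Function('o')(D) = Mul(Rational(-1, 4), Add(-4, -2)) = Mul(Rational(-1, 4), -6) = Rational(3, 2))
O = -2 (O = Add(Mul(4, -1), 2) = Add(-4, 2) = -2)
Function('f')(M, r) = -2
Add(-415, Function('f')(Function('o')(Function('y')(6)), -8)) = Add(-415, -2) = -417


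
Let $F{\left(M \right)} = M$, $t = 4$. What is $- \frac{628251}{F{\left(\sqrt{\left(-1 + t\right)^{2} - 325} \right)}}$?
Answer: $\frac{628251 i \sqrt{79}}{158} \approx 35342.0 i$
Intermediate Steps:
$- \frac{628251}{F{\left(\sqrt{\left(-1 + t\right)^{2} - 325} \right)}} = - \frac{628251}{\sqrt{\left(-1 + 4\right)^{2} - 325}} = - \frac{628251}{\sqrt{3^{2} - 325}} = - \frac{628251}{\sqrt{9 - 325}} = - \frac{628251}{\sqrt{-316}} = - \frac{628251}{2 i \sqrt{79}} = - 628251 \left(- \frac{i \sqrt{79}}{158}\right) = \frac{628251 i \sqrt{79}}{158}$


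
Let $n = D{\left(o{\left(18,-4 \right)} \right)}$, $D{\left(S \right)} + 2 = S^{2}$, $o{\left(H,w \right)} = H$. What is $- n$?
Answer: $-322$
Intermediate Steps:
$D{\left(S \right)} = -2 + S^{2}$
$n = 322$ ($n = -2 + 18^{2} = -2 + 324 = 322$)
$- n = \left(-1\right) 322 = -322$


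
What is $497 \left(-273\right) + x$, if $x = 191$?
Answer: $-135490$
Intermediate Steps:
$497 \left(-273\right) + x = 497 \left(-273\right) + 191 = -135681 + 191 = -135490$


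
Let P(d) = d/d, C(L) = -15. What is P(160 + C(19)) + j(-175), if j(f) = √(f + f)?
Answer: 1 + 5*I*√14 ≈ 1.0 + 18.708*I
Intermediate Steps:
P(d) = 1
j(f) = √2*√f (j(f) = √(2*f) = √2*√f)
P(160 + C(19)) + j(-175) = 1 + √2*√(-175) = 1 + √2*(5*I*√7) = 1 + 5*I*√14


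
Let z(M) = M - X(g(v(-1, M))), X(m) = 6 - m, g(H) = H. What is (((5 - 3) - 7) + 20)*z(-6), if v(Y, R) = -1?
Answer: -195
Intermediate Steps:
z(M) = -7 + M (z(M) = M - (6 - 1*(-1)) = M - (6 + 1) = M - 1*7 = M - 7 = -7 + M)
(((5 - 3) - 7) + 20)*z(-6) = (((5 - 3) - 7) + 20)*(-7 - 6) = ((2 - 7) + 20)*(-13) = (-5 + 20)*(-13) = 15*(-13) = -195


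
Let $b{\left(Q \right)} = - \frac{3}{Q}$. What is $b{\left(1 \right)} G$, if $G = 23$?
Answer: $-69$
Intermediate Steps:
$b{\left(1 \right)} G = - \frac{3}{1} \cdot 23 = \left(-3\right) 1 \cdot 23 = \left(-3\right) 23 = -69$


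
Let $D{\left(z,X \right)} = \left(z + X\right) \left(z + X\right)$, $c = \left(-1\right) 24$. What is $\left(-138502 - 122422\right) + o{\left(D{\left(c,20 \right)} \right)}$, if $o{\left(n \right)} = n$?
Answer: $-260908$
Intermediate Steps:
$c = -24$
$D{\left(z,X \right)} = \left(X + z\right)^{2}$ ($D{\left(z,X \right)} = \left(X + z\right) \left(X + z\right) = \left(X + z\right)^{2}$)
$\left(-138502 - 122422\right) + o{\left(D{\left(c,20 \right)} \right)} = \left(-138502 - 122422\right) + \left(20 - 24\right)^{2} = \left(-138502 - 122422\right) + \left(-4\right)^{2} = -260924 + 16 = -260908$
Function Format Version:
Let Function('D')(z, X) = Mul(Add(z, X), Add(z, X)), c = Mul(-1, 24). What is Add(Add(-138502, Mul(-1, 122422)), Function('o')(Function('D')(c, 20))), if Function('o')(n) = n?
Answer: -260908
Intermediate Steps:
c = -24
Function('D')(z, X) = Pow(Add(X, z), 2) (Function('D')(z, X) = Mul(Add(X, z), Add(X, z)) = Pow(Add(X, z), 2))
Add(Add(-138502, Mul(-1, 122422)), Function('o')(Function('D')(c, 20))) = Add(Add(-138502, Mul(-1, 122422)), Pow(Add(20, -24), 2)) = Add(Add(-138502, -122422), Pow(-4, 2)) = Add(-260924, 16) = -260908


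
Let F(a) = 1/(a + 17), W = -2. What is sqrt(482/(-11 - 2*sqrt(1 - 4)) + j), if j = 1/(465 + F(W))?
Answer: sqrt(109)*sqrt((-3362267 + 30*I*sqrt(3))/(11 + 2*I*sqrt(3)))/872 ≈ 0.98238 + 6.3896*I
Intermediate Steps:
F(a) = 1/(17 + a)
j = 15/6976 (j = 1/(465 + 1/(17 - 2)) = 1/(465 + 1/15) = 1/(6976/15) = 15/6976 ≈ 0.0021502)
sqrt(482/(-11 - 2*sqrt(1 - 4)) + j) = sqrt(482/(-11 - 2*sqrt(1 - 4)) + 15/6976) = sqrt(482/(-11 - 2*I*sqrt(3)) + 15/6976) = sqrt(15/6976 + 482/(-11 - 2*I*sqrt(3)))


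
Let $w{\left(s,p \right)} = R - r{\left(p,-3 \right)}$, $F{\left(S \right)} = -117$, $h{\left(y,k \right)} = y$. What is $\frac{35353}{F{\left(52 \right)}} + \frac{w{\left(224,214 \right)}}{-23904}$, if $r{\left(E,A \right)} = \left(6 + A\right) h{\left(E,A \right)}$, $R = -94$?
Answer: $- \frac{326000}{1079} \approx -302.13$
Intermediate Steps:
$r{\left(E,A \right)} = E \left(6 + A\right)$ ($r{\left(E,A \right)} = \left(6 + A\right) E = E \left(6 + A\right)$)
$w{\left(s,p \right)} = -94 - 3 p$ ($w{\left(s,p \right)} = -94 - p \left(6 - 3\right) = -94 - p 3 = -94 - 3 p$)
$\frac{35353}{F{\left(52 \right)}} + \frac{w{\left(224,214 \right)}}{-23904} = \frac{35353}{-117} + \frac{-94 - 642}{-23904} = 35353 \left(- \frac{1}{117}\right) + \left(-94 - 642\right) \left(- \frac{1}{23904}\right) = - \frac{35353}{117} - - \frac{23}{747} = - \frac{35353}{117} + \frac{23}{747} = - \frac{326000}{1079}$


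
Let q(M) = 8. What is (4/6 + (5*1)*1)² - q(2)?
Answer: 217/9 ≈ 24.111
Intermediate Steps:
(4/6 + (5*1)*1)² - q(2) = (4/6 + (5*1)*1)² - 1*8 = (4*(⅙) + 5*1)² - 8 = (⅔ + 5)² - 8 = (17/3)² - 8 = 289/9 - 8 = 217/9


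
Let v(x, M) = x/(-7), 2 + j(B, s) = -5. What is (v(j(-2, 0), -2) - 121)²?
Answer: 14400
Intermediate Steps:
j(B, s) = -7 (j(B, s) = -2 - 5 = -7)
v(x, M) = -x/7 (v(x, M) = x*(-⅐) = -x/7)
(v(j(-2, 0), -2) - 121)² = (-⅐*(-7) - 121)² = (1 - 121)² = (-120)² = 14400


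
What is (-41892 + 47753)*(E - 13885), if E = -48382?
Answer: -364946887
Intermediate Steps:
(-41892 + 47753)*(E - 13885) = (-41892 + 47753)*(-48382 - 13885) = 5861*(-62267) = -364946887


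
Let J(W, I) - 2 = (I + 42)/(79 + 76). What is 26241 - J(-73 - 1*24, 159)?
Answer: 4066844/155 ≈ 26238.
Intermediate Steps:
J(W, I) = 352/155 + I/155 (J(W, I) = 2 + (I + 42)/(79 + 76) = 2 + (42 + I)/155 = 2 + (42 + I)*(1/155) = 2 + (42/155 + I/155) = 352/155 + I/155)
26241 - J(-73 - 1*24, 159) = 26241 - (352/155 + (1/155)*159) = 26241 - (352/155 + 159/155) = 26241 - 1*511/155 = 26241 - 511/155 = 4066844/155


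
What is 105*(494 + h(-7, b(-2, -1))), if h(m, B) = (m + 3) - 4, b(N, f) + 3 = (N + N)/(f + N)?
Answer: 51030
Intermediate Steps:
b(N, f) = -3 + 2*N/(N + f) (b(N, f) = -3 + (N + N)/(f + N) = -3 + (2*N)/(N + f) = -3 + 2*N/(N + f))
h(m, B) = -1 + m (h(m, B) = (3 + m) - 4 = -1 + m)
105*(494 + h(-7, b(-2, -1))) = 105*(494 + (-1 - 7)) = 105*(494 - 8) = 105*486 = 51030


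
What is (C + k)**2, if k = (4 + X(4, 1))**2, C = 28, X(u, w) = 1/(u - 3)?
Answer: 2809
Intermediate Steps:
X(u, w) = 1/(-3 + u)
k = 25 (k = (4 + 1/(-3 + 4))**2 = (4 + 1/1)**2 = (4 + 1)**2 = 5**2 = 25)
(C + k)**2 = (28 + 25)**2 = 53**2 = 2809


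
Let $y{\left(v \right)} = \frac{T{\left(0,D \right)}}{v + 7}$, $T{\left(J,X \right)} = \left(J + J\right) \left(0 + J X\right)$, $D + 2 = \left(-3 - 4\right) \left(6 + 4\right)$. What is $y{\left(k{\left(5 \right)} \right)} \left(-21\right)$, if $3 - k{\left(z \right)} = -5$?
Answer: $0$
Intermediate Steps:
$k{\left(z \right)} = 8$ ($k{\left(z \right)} = 3 - -5 = 3 + 5 = 8$)
$D = -72$ ($D = -2 + \left(-3 - 4\right) \left(6 + 4\right) = -2 - 70 = -72$)
$T{\left(J,X \right)} = 2 X J^{2}$ ($T{\left(J,X \right)} = 2 J J X = 2 X J^{2}$)
$y{\left(v \right)} = 0$ ($y{\left(v \right)} = \frac{2 \left(-72\right) 0^{2}}{v + 7} = \frac{2 \left(-72\right) 0}{7 + v} = \frac{0}{7 + v} = 0$)
$y{\left(k{\left(5 \right)} \right)} \left(-21\right) = 0 \left(-21\right) = 0$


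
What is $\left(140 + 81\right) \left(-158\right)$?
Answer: $-34918$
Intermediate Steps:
$\left(140 + 81\right) \left(-158\right) = 221 \left(-158\right) = -34918$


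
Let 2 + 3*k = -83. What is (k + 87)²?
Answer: 30976/9 ≈ 3441.8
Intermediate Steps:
k = -85/3 (k = -⅔ + (⅓)*(-83) = -⅔ - 83/3 = -85/3 ≈ -28.333)
(k + 87)² = (-85/3 + 87)² = (176/3)² = 30976/9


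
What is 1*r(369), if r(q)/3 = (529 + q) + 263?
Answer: 3483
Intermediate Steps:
r(q) = 2376 + 3*q (r(q) = 3*((529 + q) + 263) = 3*(792 + q) = 2376 + 3*q)
1*r(369) = 1*(2376 + 3*369) = 1*(2376 + 1107) = 1*3483 = 3483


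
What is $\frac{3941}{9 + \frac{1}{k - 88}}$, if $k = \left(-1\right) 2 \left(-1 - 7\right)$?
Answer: $\frac{283752}{647} \approx 438.57$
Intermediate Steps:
$k = 16$ ($k = \left(-2\right) \left(-8\right) = 16$)
$\frac{3941}{9 + \frac{1}{k - 88}} = \frac{3941}{9 + \frac{1}{16 - 88}} = \frac{3941}{9 + \frac{1}{-72}} = \frac{3941}{9 - \frac{1}{72}} = \frac{3941}{\frac{647}{72}} = 3941 \cdot \frac{72}{647} = \frac{283752}{647}$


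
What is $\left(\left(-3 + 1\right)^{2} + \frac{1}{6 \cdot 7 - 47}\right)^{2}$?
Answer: $\frac{361}{25} \approx 14.44$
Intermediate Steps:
$\left(\left(-3 + 1\right)^{2} + \frac{1}{6 \cdot 7 - 47}\right)^{2} = \left(\left(-2\right)^{2} + \frac{1}{42 - 47}\right)^{2} = \left(4 + \frac{1}{-5}\right)^{2} = \left(4 - \frac{1}{5}\right)^{2} = \left(\frac{19}{5}\right)^{2} = \frac{361}{25}$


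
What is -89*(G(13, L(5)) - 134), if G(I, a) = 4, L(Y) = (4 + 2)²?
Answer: 11570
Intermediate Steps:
L(Y) = 36 (L(Y) = 6² = 36)
-89*(G(13, L(5)) - 134) = -89*(4 - 134) = -89*(-130) = 11570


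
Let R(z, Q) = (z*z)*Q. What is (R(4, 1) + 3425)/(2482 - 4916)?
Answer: -3441/2434 ≈ -1.4137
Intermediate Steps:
R(z, Q) = Q*z² (R(z, Q) = z²*Q = Q*z²)
(R(4, 1) + 3425)/(2482 - 4916) = (1*4² + 3425)/(2482 - 4916) = (1*16 + 3425)/(-2434) = (16 + 3425)*(-1/2434) = 3441*(-1/2434) = -3441/2434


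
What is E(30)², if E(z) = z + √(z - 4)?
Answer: (30 + √26)² ≈ 1231.9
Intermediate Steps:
E(z) = z + √(-4 + z)
E(30)² = (30 + √(-4 + 30))² = (30 + √26)²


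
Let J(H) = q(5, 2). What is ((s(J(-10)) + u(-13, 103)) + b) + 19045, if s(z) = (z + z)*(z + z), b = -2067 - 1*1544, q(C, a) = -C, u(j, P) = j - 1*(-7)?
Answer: 15528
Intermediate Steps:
u(j, P) = 7 + j (u(j, P) = j + 7 = 7 + j)
J(H) = -5 (J(H) = -1*5 = -5)
b = -3611 (b = -2067 - 1544 = -3611)
s(z) = 4*z² (s(z) = (2*z)*(2*z) = 4*z²)
((s(J(-10)) + u(-13, 103)) + b) + 19045 = ((4*(-5)² + (7 - 13)) - 3611) + 19045 = ((4*25 - 6) - 3611) + 19045 = ((100 - 6) - 3611) + 19045 = (94 - 3611) + 19045 = -3517 + 19045 = 15528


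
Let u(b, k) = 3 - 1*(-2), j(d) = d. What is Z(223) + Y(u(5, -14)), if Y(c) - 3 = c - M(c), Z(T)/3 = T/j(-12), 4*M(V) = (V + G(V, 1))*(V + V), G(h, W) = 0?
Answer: -241/4 ≈ -60.250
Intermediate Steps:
u(b, k) = 5 (u(b, k) = 3 + 2 = 5)
M(V) = V**2/2 (M(V) = ((V + 0)*(V + V))/4 = (V*(2*V))/4 = (2*V**2)/4 = V**2/2)
Z(T) = -T/4 (Z(T) = 3*(T/(-12)) = 3*(T*(-1/12)) = 3*(-T/12) = -T/4)
Y(c) = 3 + c - c**2/2 (Y(c) = 3 + (c - c**2/2) = 3 + c - c**2/2)
Z(223) + Y(u(5, -14)) = -1/4*223 + (3 + 5 - 1/2*5**2) = -223/4 + (3 + 5 - 1/2*25) = -223/4 + (3 + 5 - 25/2) = -223/4 - 9/2 = -241/4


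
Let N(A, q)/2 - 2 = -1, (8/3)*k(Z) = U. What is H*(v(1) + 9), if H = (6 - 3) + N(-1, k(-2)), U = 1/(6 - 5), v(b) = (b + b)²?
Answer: 65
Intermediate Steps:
v(b) = 4*b² (v(b) = (2*b)² = 4*b²)
U = 1 (U = 1/1 = 1)
k(Z) = 3/8 (k(Z) = (3/8)*1 = 3/8)
N(A, q) = 2 (N(A, q) = 4 + 2*(-1) = 4 - 2 = 2)
H = 5 (H = (6 - 3) + 2 = 3 + 2 = 5)
H*(v(1) + 9) = 5*(4*1² + 9) = 5*(4*1 + 9) = 5*(4 + 9) = 5*13 = 65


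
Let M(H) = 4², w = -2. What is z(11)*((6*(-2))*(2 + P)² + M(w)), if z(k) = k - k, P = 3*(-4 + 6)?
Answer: 0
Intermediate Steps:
P = 6 (P = 3*2 = 6)
z(k) = 0
M(H) = 16
z(11)*((6*(-2))*(2 + P)² + M(w)) = 0*((6*(-2))*(2 + 6)² + 16) = 0*(-12*8² + 16) = 0*(-12*64 + 16) = 0*(-768 + 16) = 0*(-752) = 0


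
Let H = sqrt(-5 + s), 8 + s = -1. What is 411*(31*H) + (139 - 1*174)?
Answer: -35 + 12741*I*sqrt(14) ≈ -35.0 + 47672.0*I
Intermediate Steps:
s = -9 (s = -8 - 1 = -9)
H = I*sqrt(14) (H = sqrt(-5 - 9) = sqrt(-14) = I*sqrt(14) ≈ 3.7417*I)
411*(31*H) + (139 - 1*174) = 411*(31*(I*sqrt(14))) + (139 - 1*174) = 411*(31*I*sqrt(14)) + (139 - 174) = 12741*I*sqrt(14) - 35 = -35 + 12741*I*sqrt(14)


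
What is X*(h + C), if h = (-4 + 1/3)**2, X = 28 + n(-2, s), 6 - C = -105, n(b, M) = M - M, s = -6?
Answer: 31360/9 ≈ 3484.4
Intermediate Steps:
n(b, M) = 0
C = 111 (C = 6 - 1*(-105) = 6 + 105 = 111)
X = 28 (X = 28 + 0 = 28)
h = 121/9 (h = (-4 + 1/3)**2 = (-11/3)**2 = 121/9 ≈ 13.444)
X*(h + C) = 28*(121/9 + 111) = 28*(1120/9) = 31360/9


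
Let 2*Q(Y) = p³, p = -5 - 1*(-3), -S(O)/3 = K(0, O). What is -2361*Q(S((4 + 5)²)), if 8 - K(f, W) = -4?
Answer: 9444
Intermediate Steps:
K(f, W) = 12 (K(f, W) = 8 - 1*(-4) = 8 + 4 = 12)
S(O) = -36 (S(O) = -3*12 = -36)
p = -2 (p = -5 + 3 = -2)
Q(Y) = -4 (Q(Y) = (½)*(-2)³ = (½)*(-8) = -4)
-2361*Q(S((4 + 5)²)) = -2361*(-4) = 9444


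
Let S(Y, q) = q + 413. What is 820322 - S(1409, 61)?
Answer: 819848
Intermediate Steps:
S(Y, q) = 413 + q
820322 - S(1409, 61) = 820322 - (413 + 61) = 820322 - 1*474 = 820322 - 474 = 819848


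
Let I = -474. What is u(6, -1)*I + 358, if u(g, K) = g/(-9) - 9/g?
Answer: 1385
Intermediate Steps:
u(g, K) = -9/g - g/9 (u(g, K) = g*(-1/9) - 9/g = -g/9 - 9/g = -9/g - g/9)
u(6, -1)*I + 358 = (-9/6 - 1/9*6)*(-474) + 358 = (-9*1/6 - 2/3)*(-474) + 358 = (-3/2 - 2/3)*(-474) + 358 = -13/6*(-474) + 358 = 1027 + 358 = 1385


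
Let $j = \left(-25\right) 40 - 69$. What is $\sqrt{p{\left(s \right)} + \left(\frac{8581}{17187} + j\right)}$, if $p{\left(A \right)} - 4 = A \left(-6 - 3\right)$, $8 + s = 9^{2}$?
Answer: $\frac{i \sqrt{508519210971}}{17187} \approx 41.491 i$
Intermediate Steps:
$s = 73$ ($s = -8 + 9^{2} = -8 + 81 = 73$)
$p{\left(A \right)} = 4 - 9 A$ ($p{\left(A \right)} = 4 + A \left(-6 - 3\right) = 4 + A \left(-9\right) = 4 - 9 A$)
$j = -1069$ ($j = -1000 - 69 = -1069$)
$\sqrt{p{\left(s \right)} + \left(\frac{8581}{17187} + j\right)} = \sqrt{\left(4 - 657\right) - \left(1069 - \frac{8581}{17187}\right)} = \sqrt{\left(4 - 657\right) + \left(8581 \cdot \frac{1}{17187} - 1069\right)} = \sqrt{-653 + \left(\frac{8581}{17187} - 1069\right)} = \sqrt{-653 - \frac{18364322}{17187}} = \sqrt{- \frac{29587433}{17187}} = \frac{i \sqrt{508519210971}}{17187}$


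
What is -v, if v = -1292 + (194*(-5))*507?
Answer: 493082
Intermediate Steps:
v = -493082 (v = -1292 - 970*507 = -1292 - 491790 = -493082)
-v = -1*(-493082) = 493082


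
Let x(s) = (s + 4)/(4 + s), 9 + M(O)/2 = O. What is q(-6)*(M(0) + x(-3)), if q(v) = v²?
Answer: -612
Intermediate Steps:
M(O) = -18 + 2*O
x(s) = 1 (x(s) = (4 + s)/(4 + s) = 1)
q(-6)*(M(0) + x(-3)) = (-6)²*((-18 + 2*0) + 1) = 36*((-18 + 0) + 1) = 36*(-18 + 1) = 36*(-17) = -612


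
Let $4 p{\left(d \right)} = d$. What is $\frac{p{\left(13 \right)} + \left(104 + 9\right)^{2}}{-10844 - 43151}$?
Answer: $- \frac{51089}{215980} \approx -0.23655$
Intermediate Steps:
$p{\left(d \right)} = \frac{d}{4}$
$\frac{p{\left(13 \right)} + \left(104 + 9\right)^{2}}{-10844 - 43151} = \frac{\frac{1}{4} \cdot 13 + \left(104 + 9\right)^{2}}{-10844 - 43151} = \frac{\frac{13}{4} + 113^{2}}{-53995} = \left(\frac{13}{4} + 12769\right) \left(- \frac{1}{53995}\right) = \frac{51089}{4} \left(- \frac{1}{53995}\right) = - \frac{51089}{215980}$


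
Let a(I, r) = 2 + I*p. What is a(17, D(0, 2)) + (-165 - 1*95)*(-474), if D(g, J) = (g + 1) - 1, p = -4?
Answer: 123174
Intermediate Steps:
D(g, J) = g (D(g, J) = (1 + g) - 1 = g)
a(I, r) = 2 - 4*I (a(I, r) = 2 + I*(-4) = 2 - 4*I)
a(17, D(0, 2)) + (-165 - 1*95)*(-474) = (2 - 4*17) + (-165 - 1*95)*(-474) = (2 - 68) + (-165 - 95)*(-474) = -66 - 260*(-474) = -66 + 123240 = 123174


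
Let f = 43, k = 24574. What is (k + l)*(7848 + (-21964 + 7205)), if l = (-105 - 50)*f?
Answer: -123769099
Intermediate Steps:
l = -6665 (l = (-105 - 50)*43 = -155*43 = -6665)
(k + l)*(7848 + (-21964 + 7205)) = (24574 - 6665)*(7848 + (-21964 + 7205)) = 17909*(7848 - 14759) = 17909*(-6911) = -123769099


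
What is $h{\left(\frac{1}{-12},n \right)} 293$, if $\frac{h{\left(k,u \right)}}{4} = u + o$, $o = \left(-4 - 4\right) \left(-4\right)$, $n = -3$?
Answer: $33988$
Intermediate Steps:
$o = 32$ ($o = \left(-8\right) \left(-4\right) = 32$)
$h{\left(k,u \right)} = 128 + 4 u$ ($h{\left(k,u \right)} = 4 \left(u + 32\right) = 4 \left(32 + u\right) = 128 + 4 u$)
$h{\left(\frac{1}{-12},n \right)} 293 = \left(128 + 4 \left(-3\right)\right) 293 = \left(128 - 12\right) 293 = 116 \cdot 293 = 33988$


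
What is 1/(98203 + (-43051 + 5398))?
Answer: 1/60550 ≈ 1.6515e-5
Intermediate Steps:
1/(98203 + (-43051 + 5398)) = 1/(98203 - 37653) = 1/60550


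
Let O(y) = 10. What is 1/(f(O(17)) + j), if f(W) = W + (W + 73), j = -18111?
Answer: -1/18018 ≈ -5.5500e-5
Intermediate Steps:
f(W) = 73 + 2*W (f(W) = W + (73 + W) = 73 + 2*W)
1/(f(O(17)) + j) = 1/((73 + 2*10) - 18111) = 1/((73 + 20) - 18111) = 1/(93 - 18111) = 1/(-18018) = -1/18018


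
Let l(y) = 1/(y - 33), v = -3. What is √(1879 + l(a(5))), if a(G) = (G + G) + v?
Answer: 7*√25922/26 ≈ 43.347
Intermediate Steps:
a(G) = -3 + 2*G (a(G) = (G + G) - 3 = 2*G - 3 = -3 + 2*G)
l(y) = 1/(-33 + y)
√(1879 + l(a(5))) = √(1879 + 1/(-33 + (-3 + 2*5))) = √(1879 + 1/(-33 + (-3 + 10))) = √(1879 + 1/(-33 + 7)) = √(1879 + 1/(-26)) = √(1879 - 1/26) = √(48853/26) = 7*√25922/26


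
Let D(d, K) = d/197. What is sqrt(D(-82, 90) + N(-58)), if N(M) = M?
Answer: 2*I*sqrt(566769)/197 ≈ 7.6431*I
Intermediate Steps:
D(d, K) = d/197 (D(d, K) = d*(1/197) = d/197)
sqrt(D(-82, 90) + N(-58)) = sqrt((1/197)*(-82) - 58) = sqrt(-82/197 - 58) = sqrt(-11508/197) = 2*I*sqrt(566769)/197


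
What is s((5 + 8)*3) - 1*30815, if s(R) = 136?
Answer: -30679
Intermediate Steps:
s((5 + 8)*3) - 1*30815 = 136 - 1*30815 = 136 - 30815 = -30679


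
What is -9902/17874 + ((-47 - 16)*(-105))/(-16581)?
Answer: -47070262/49394799 ≈ -0.95294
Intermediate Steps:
-9902/17874 + ((-47 - 16)*(-105))/(-16581) = -9902*1/17874 - 63*(-105)*(-1/16581) = -4951/8937 + 6615*(-1/16581) = -4951/8937 - 2205/5527 = -47070262/49394799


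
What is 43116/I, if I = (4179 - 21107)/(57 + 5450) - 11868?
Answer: -59359953/16343501 ≈ -3.6320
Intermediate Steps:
I = -65374004/5507 (I = -16928/5507 - 11868 = -65374004/5507 ≈ -11871.)
43116/I = 43116/(-65374004/5507) = 43116*(-5507/65374004) = -59359953/16343501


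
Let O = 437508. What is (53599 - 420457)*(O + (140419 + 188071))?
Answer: -281012494284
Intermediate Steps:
(53599 - 420457)*(O + (140419 + 188071)) = (53599 - 420457)*(437508 + (140419 + 188071)) = -366858*(437508 + 328490) = -366858*765998 = -281012494284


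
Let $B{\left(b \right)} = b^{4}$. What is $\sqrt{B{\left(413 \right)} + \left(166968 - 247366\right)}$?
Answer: $9 \sqrt{359181523} \approx 1.7057 \cdot 10^{5}$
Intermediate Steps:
$\sqrt{B{\left(413 \right)} + \left(166968 - 247366\right)} = \sqrt{413^{4} + \left(166968 - 247366\right)} = \sqrt{29093783761 + \left(166968 - 247366\right)} = \sqrt{29093783761 - 80398} = \sqrt{29093703363} = 9 \sqrt{359181523}$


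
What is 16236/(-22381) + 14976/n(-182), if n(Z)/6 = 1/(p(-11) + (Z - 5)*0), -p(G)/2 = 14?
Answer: -1564179564/22381 ≈ -69889.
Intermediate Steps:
p(G) = -28 (p(G) = -2*14 = -28)
n(Z) = -3/14 (n(Z) = 6/(-28 + (Z - 5)*0) = 6/(-28 + (-5 + Z)*0) = 6/(-28 + 0) = 6/(-28) = 6*(-1/28) = -3/14)
16236/(-22381) + 14976/n(-182) = 16236/(-22381) + 14976/(-3/14) = 16236*(-1/22381) + 14976*(-14/3) = -16236/22381 - 69888 = -1564179564/22381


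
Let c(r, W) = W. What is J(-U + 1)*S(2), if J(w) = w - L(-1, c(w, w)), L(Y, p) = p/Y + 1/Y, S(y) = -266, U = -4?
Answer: -2926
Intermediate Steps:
L(Y, p) = 1/Y + p/Y (L(Y, p) = p/Y + 1/Y = 1/Y + p/Y)
J(w) = 1 + 2*w (J(w) = w - (1 + w)/(-1) = w - (-1)*(1 + w) = w - (-1 - w) = w + (1 + w) = 1 + 2*w)
J(-U + 1)*S(2) = (1 + 2*(-1*(-4) + 1))*(-266) = (1 + 2*(4 + 1))*(-266) = (1 + 2*5)*(-266) = (1 + 10)*(-266) = 11*(-266) = -2926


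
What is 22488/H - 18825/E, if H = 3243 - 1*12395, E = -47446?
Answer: -55917453/27139112 ≈ -2.0604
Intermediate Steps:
H = -9152 (H = 3243 - 12395 = -9152)
22488/H - 18825/E = 22488/(-9152) - 18825/(-47446) = 22488*(-1/9152) - 18825*(-1/47446) = -2811/1144 + 18825/47446 = -55917453/27139112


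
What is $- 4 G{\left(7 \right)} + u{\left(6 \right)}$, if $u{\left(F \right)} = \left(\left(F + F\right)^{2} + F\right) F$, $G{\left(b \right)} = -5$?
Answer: $920$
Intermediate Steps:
$u{\left(F \right)} = F \left(F + 4 F^{2}\right)$ ($u{\left(F \right)} = \left(\left(2 F\right)^{2} + F\right) F = \left(4 F^{2} + F\right) F = \left(F + 4 F^{2}\right) F = F \left(F + 4 F^{2}\right)$)
$- 4 G{\left(7 \right)} + u{\left(6 \right)} = \left(-4\right) \left(-5\right) + 6^{2} \left(1 + 4 \cdot 6\right) = 20 + 36 \left(1 + 24\right) = 20 + 36 \cdot 25 = 20 + 900 = 920$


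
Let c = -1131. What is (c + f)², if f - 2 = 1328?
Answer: 39601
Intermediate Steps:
f = 1330 (f = 2 + 1328 = 1330)
(c + f)² = (-1131 + 1330)² = 199² = 39601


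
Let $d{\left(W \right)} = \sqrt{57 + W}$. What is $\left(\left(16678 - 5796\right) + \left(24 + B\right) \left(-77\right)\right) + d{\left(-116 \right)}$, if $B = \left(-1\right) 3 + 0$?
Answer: $9265 + i \sqrt{59} \approx 9265.0 + 7.6811 i$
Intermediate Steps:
$B = -3$ ($B = -3 + 0 = -3$)
$\left(\left(16678 - 5796\right) + \left(24 + B\right) \left(-77\right)\right) + d{\left(-116 \right)} = \left(\left(16678 - 5796\right) + \left(24 - 3\right) \left(-77\right)\right) + \sqrt{57 - 116} = \left(10882 + 21 \left(-77\right)\right) + \sqrt{-59} = \left(10882 - 1617\right) + i \sqrt{59} = 9265 + i \sqrt{59}$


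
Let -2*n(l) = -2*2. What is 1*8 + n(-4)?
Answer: 10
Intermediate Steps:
n(l) = 2 (n(l) = -(-1)*2 = -½*(-4) = 2)
1*8 + n(-4) = 1*8 + 2 = 8 + 2 = 10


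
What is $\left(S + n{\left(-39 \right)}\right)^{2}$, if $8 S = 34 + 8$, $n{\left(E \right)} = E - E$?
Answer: $\frac{441}{16} \approx 27.563$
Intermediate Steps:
$n{\left(E \right)} = 0$
$S = \frac{21}{4}$ ($S = \frac{34 + 8}{8} = \frac{1}{8} \cdot 42 = \frac{21}{4} \approx 5.25$)
$\left(S + n{\left(-39 \right)}\right)^{2} = \left(\frac{21}{4} + 0\right)^{2} = \left(\frac{21}{4}\right)^{2} = \frac{441}{16}$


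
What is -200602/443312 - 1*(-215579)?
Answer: 47784278523/221656 ≈ 2.1558e+5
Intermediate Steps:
-200602/443312 - 1*(-215579) = -200602*1/443312 + 215579 = -100301/221656 + 215579 = 47784278523/221656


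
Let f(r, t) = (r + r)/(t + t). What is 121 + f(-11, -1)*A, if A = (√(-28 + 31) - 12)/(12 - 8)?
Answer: 88 + 11*√3/4 ≈ 92.763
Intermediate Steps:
f(r, t) = r/t (f(r, t) = (2*r)/((2*t)) = (2*r)*(1/(2*t)) = r/t)
A = -3 + √3/4 (A = (√3 - 12)/4 = (-12 + √3)*(¼) = -3 + √3/4 ≈ -2.5670)
121 + f(-11, -1)*A = 121 + (-11/(-1))*(-3 + √3/4) = 121 + (-11*(-1))*(-3 + √3/4) = 121 + 11*(-3 + √3/4) = 121 + (-33 + 11*√3/4) = 88 + 11*√3/4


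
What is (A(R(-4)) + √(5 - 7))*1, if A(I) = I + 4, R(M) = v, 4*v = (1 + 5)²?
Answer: 13 + I*√2 ≈ 13.0 + 1.4142*I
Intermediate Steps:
v = 9 (v = (1 + 5)²/4 = (¼)*6² = (¼)*36 = 9)
R(M) = 9
A(I) = 4 + I
(A(R(-4)) + √(5 - 7))*1 = ((4 + 9) + √(5 - 7))*1 = (13 + √(-2))*1 = (13 + I*√2)*1 = 13 + I*√2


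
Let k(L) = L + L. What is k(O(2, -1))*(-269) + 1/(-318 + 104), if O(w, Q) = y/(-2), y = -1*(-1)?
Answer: 57565/214 ≈ 269.00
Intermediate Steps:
y = 1
O(w, Q) = -½ (O(w, Q) = 1/(-2) = 1*(-½) = -½)
k(L) = 2*L
k(O(2, -1))*(-269) + 1/(-318 + 104) = (2*(-½))*(-269) + 1/(-318 + 104) = -1*(-269) + 1/(-214) = 269 - 1/214 = 57565/214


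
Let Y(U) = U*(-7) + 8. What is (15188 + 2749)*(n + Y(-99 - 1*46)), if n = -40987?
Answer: -716834268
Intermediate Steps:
Y(U) = 8 - 7*U (Y(U) = -7*U + 8 = 8 - 7*U)
(15188 + 2749)*(n + Y(-99 - 1*46)) = (15188 + 2749)*(-40987 + (8 - 7*(-99 - 1*46))) = 17937*(-40987 + (8 - 7*(-99 - 46))) = 17937*(-40987 + (8 - 7*(-145))) = 17937*(-40987 + (8 + 1015)) = 17937*(-40987 + 1023) = 17937*(-39964) = -716834268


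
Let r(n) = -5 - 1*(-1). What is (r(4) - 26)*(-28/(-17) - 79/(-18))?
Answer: -9235/51 ≈ -181.08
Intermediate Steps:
r(n) = -4 (r(n) = -5 + 1 = -4)
(r(4) - 26)*(-28/(-17) - 79/(-18)) = (-4 - 26)*(-28/(-17) - 79/(-18)) = -30*(-28*(-1/17) - 79*(-1/18)) = -30*(28/17 + 79/18) = -30*1847/306 = -9235/51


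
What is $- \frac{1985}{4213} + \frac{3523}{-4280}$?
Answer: $- \frac{23338199}{18031640} \approx -1.2943$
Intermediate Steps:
$- \frac{1985}{4213} + \frac{3523}{-4280} = \left(-1985\right) \frac{1}{4213} + 3523 \left(- \frac{1}{4280}\right) = - \frac{1985}{4213} - \frac{3523}{4280} = - \frac{23338199}{18031640}$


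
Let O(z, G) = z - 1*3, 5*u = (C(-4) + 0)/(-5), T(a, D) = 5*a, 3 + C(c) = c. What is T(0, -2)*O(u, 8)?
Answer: 0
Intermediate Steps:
C(c) = -3 + c
u = 7/25 (u = (((-3 - 4) + 0)/(-5))/5 = (-(-7 + 0)/5)/5 = (-⅕*(-7))/5 = (⅕)*(7/5) = 7/25 ≈ 0.28000)
O(z, G) = -3 + z (O(z, G) = z - 3 = -3 + z)
T(0, -2)*O(u, 8) = (5*0)*(-3 + 7/25) = 0*(-68/25) = 0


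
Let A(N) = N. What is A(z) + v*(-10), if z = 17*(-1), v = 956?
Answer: -9577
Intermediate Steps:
z = -17
A(z) + v*(-10) = -17 + 956*(-10) = -17 - 9560 = -9577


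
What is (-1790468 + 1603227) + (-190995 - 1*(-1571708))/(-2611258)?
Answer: -488935939891/2611258 ≈ -1.8724e+5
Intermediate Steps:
(-1790468 + 1603227) + (-190995 - 1*(-1571708))/(-2611258) = -187241 + (-190995 + 1571708)*(-1/2611258) = -187241 + 1380713*(-1/2611258) = -187241 - 1380713/2611258 = -488935939891/2611258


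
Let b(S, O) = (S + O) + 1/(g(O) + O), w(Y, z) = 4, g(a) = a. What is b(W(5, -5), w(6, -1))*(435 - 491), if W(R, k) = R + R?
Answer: -791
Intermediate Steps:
W(R, k) = 2*R
b(S, O) = O + S + 1/(2*O) (b(S, O) = (S + O) + 1/(O + O) = (O + S) + 1/(2*O) = O + S + 1/(2*O))
b(W(5, -5), w(6, -1))*(435 - 491) = (4 + 2*5 + (½)/4)*(435 - 491) = (4 + 10 + (½)*(¼))*(-56) = (4 + 10 + ⅛)*(-56) = (113/8)*(-56) = -791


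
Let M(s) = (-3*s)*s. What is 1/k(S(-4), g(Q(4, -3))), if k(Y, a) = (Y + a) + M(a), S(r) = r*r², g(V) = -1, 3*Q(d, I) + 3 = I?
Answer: -1/68 ≈ -0.014706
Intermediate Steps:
M(s) = -3*s²
Q(d, I) = -1 + I/3
S(r) = r³
k(Y, a) = Y + a - 3*a² (k(Y, a) = (Y + a) - 3*a² = Y + a - 3*a²)
1/k(S(-4), g(Q(4, -3))) = 1/((-4)³ - 1 - 3*(-1)²) = 1/(-64 - 1 - 3*1) = 1/(-64 - 1 - 3) = 1/(-68) = -1/68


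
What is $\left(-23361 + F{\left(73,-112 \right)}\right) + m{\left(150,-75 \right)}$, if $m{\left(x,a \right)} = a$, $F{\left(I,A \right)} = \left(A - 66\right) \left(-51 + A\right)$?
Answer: $5578$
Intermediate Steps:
$F{\left(I,A \right)} = \left(-66 + A\right) \left(-51 + A\right)$
$\left(-23361 + F{\left(73,-112 \right)}\right) + m{\left(150,-75 \right)} = \left(-23361 + \left(3366 + \left(-112\right)^{2} - -13104\right)\right) - 75 = \left(-23361 + \left(3366 + 12544 + 13104\right)\right) - 75 = \left(-23361 + 29014\right) - 75 = 5653 - 75 = 5578$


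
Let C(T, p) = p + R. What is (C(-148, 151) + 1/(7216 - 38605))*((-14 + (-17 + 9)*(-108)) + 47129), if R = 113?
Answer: 132529113135/10463 ≈ 1.2666e+7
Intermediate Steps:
C(T, p) = 113 + p (C(T, p) = p + 113 = 113 + p)
(C(-148, 151) + 1/(7216 - 38605))*((-14 + (-17 + 9)*(-108)) + 47129) = ((113 + 151) + 1/(7216 - 38605))*((-14 + (-17 + 9)*(-108)) + 47129) = (264 + 1/(-31389))*((-14 - 8*(-108)) + 47129) = (264 - 1/31389)*((-14 + 864) + 47129) = 8286695*(850 + 47129)/31389 = (8286695/31389)*47979 = 132529113135/10463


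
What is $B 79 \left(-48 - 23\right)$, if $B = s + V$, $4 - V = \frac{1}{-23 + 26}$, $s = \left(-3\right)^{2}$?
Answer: $- \frac{213142}{3} \approx -71047.0$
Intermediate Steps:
$s = 9$
$V = \frac{11}{3}$ ($V = 4 - \frac{1}{-23 + 26} = 4 - \frac{1}{3} = \frac{11}{3} \approx 3.6667$)
$B = \frac{38}{3}$ ($B = 9 + \frac{11}{3} = \frac{38}{3} \approx 12.667$)
$B 79 \left(-48 - 23\right) = \frac{38}{3} \cdot 79 \left(-48 - 23\right) = \frac{3002 \left(-48 - 23\right)}{3} = \frac{3002}{3} \left(-71\right) = - \frac{213142}{3}$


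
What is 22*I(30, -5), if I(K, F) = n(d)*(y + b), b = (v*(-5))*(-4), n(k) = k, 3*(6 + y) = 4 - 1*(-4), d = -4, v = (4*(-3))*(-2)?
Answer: -125840/3 ≈ -41947.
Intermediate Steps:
v = 24 (v = -12*(-2) = 24)
y = -10/3 (y = -6 + (4 - 1*(-4))/3 = -6 + (4 + 4)/3 = -6 + (1/3)*8 = -6 + 8/3 = -10/3 ≈ -3.3333)
b = 480 (b = (24*(-5))*(-4) = -120*(-4) = 480)
I(K, F) = -5720/3 (I(K, F) = -4*(-10/3 + 480) = -4*1430/3 = -5720/3)
22*I(30, -5) = 22*(-5720/3) = -125840/3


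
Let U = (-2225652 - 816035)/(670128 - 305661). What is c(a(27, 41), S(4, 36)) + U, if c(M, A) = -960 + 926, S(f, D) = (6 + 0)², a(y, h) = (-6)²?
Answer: -15433565/364467 ≈ -42.346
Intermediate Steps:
a(y, h) = 36
S(f, D) = 36 (S(f, D) = 6² = 36)
c(M, A) = -34
U = -3041687/364467 ≈ -8.3456
c(a(27, 41), S(4, 36)) + U = -34 - 3041687/364467 = -15433565/364467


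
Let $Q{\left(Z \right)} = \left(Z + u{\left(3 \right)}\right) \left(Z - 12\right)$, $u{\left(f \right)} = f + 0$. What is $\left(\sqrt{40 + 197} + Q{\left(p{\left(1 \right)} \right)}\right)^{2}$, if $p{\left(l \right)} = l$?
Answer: $\left(44 - \sqrt{237}\right)^{2} \approx 818.26$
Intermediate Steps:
$u{\left(f \right)} = f$
$Q{\left(Z \right)} = \left(-12 + Z\right) \left(3 + Z\right)$ ($Q{\left(Z \right)} = \left(Z + 3\right) \left(Z - 12\right) = \left(3 + Z\right) \left(-12 + Z\right) = \left(-12 + Z\right) \left(3 + Z\right)$)
$\left(\sqrt{40 + 197} + Q{\left(p{\left(1 \right)} \right)}\right)^{2} = \left(\sqrt{40 + 197} - \left(45 - 1\right)\right)^{2} = \left(\sqrt{237} - 44\right)^{2} = \left(-44 + \sqrt{237}\right)^{2}$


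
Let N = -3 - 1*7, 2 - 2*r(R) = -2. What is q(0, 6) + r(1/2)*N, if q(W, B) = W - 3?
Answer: -23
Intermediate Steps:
q(W, B) = -3 + W
r(R) = 2 (r(R) = 1 - 1/2*(-2) = 1 + 1 = 2)
N = -10 (N = -3 - 7 = -10)
q(0, 6) + r(1/2)*N = (-3 + 0) + 2*(-10) = -3 - 20 = -23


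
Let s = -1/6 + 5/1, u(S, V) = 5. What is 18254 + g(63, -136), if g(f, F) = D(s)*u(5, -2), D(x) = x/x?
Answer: 18259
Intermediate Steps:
s = 29/6 (s = -1*⅙ + 5*1 = -⅙ + 5 = 29/6 ≈ 4.8333)
D(x) = 1
g(f, F) = 5 (g(f, F) = 1*5 = 5)
18254 + g(63, -136) = 18254 + 5 = 18259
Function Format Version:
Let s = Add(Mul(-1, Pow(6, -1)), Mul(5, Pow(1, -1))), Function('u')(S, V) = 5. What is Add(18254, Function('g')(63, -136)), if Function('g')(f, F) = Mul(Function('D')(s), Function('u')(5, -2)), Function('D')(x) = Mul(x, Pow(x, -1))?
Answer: 18259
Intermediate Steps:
s = Rational(29, 6) (s = Add(Mul(-1, Rational(1, 6)), Mul(5, 1)) = Add(Rational(-1, 6), 5) = Rational(29, 6) ≈ 4.8333)
Function('D')(x) = 1
Function('g')(f, F) = 5 (Function('g')(f, F) = Mul(1, 5) = 5)
Add(18254, Function('g')(63, -136)) = Add(18254, 5) = 18259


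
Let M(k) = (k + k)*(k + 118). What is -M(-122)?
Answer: -976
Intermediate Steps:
M(k) = 2*k*(118 + k) (M(k) = (2*k)*(118 + k) = 2*k*(118 + k))
-M(-122) = -2*(-122)*(118 - 122) = -2*(-122)*(-4) = -1*976 = -976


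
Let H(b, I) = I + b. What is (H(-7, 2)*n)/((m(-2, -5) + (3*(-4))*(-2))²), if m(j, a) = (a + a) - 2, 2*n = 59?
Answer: -295/288 ≈ -1.0243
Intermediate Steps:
n = 59/2 (n = (½)*59 = 59/2 ≈ 29.500)
m(j, a) = -2 + 2*a (m(j, a) = 2*a - 2 = -2 + 2*a)
(H(-7, 2)*n)/((m(-2, -5) + (3*(-4))*(-2))²) = ((2 - 7)*(59/2))/(((-2 + 2*(-5)) + (3*(-4))*(-2))²) = (-5*59/2)/(((-2 - 10) - 12*(-2))²) = -295/(2*(-12 + 24)²) = -295/(2*(12²)) = -295/2/144 = -295/2*1/144 = -295/288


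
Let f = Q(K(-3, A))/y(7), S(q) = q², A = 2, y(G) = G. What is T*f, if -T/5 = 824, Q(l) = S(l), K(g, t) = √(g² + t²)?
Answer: -53560/7 ≈ -7651.4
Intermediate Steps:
Q(l) = l²
T = -4120 (T = -5*824 = -4120)
f = 13/7 (f = (√((-3)² + 2²))²/7 = (√(9 + 4))²*(⅐) = (√13)²*(⅐) = 13*(⅐) = 13/7 ≈ 1.8571)
T*f = -4120*13/7 = -53560/7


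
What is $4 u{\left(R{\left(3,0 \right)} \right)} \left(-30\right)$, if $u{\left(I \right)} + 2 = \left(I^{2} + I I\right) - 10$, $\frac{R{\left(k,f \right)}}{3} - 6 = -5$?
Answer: $-720$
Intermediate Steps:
$R{\left(k,f \right)} = 3$ ($R{\left(k,f \right)} = 18 + 3 \left(-5\right) = 18 - 15 = 3$)
$u{\left(I \right)} = -12 + 2 I^{2}$ ($u{\left(I \right)} = -2 - \left(10 - I^{2} - I I\right) = -2 + \left(\left(I^{2} + I^{2}\right) - 10\right) = -2 + \left(2 I^{2} - 10\right) = -2 + \left(-10 + 2 I^{2}\right) = -12 + 2 I^{2}$)
$4 u{\left(R{\left(3,0 \right)} \right)} \left(-30\right) = 4 \left(-12 + 2 \cdot 3^{2}\right) \left(-30\right) = 4 \left(-12 + 2 \cdot 9\right) \left(-30\right) = 4 \left(-12 + 18\right) \left(-30\right) = 4 \cdot 6 \left(-30\right) = 24 \left(-30\right) = -720$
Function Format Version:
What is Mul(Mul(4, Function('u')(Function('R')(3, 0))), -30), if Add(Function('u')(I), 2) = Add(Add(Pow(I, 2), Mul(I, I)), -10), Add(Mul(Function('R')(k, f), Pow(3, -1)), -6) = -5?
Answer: -720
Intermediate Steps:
Function('R')(k, f) = 3 (Function('R')(k, f) = Add(18, Mul(3, -5)) = Add(18, -15) = 3)
Function('u')(I) = Add(-12, Mul(2, Pow(I, 2))) (Function('u')(I) = Add(-2, Add(Add(Pow(I, 2), Mul(I, I)), -10)) = Add(-2, Add(Add(Pow(I, 2), Pow(I, 2)), -10)) = Add(-2, Add(Mul(2, Pow(I, 2)), -10)) = Add(-2, Add(-10, Mul(2, Pow(I, 2)))) = Add(-12, Mul(2, Pow(I, 2))))
Mul(Mul(4, Function('u')(Function('R')(3, 0))), -30) = Mul(Mul(4, Add(-12, Mul(2, Pow(3, 2)))), -30) = Mul(Mul(4, Add(-12, Mul(2, 9))), -30) = Mul(Mul(4, Add(-12, 18)), -30) = Mul(Mul(4, 6), -30) = Mul(24, -30) = -720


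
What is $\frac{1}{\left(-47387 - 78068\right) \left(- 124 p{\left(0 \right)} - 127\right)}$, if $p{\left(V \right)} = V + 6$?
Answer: $\frac{1}{109271305} \approx 9.1515 \cdot 10^{-9}$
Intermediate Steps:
$p{\left(V \right)} = 6 + V$
$\frac{1}{\left(-47387 - 78068\right) \left(- 124 p{\left(0 \right)} - 127\right)} = \frac{1}{\left(-47387 - 78068\right) \left(- 124 \left(6 + 0\right) - 127\right)} = \frac{1}{\left(-125455\right) \left(\left(-124\right) 6 - 127\right)} = - \frac{1}{125455 \left(-744 - 127\right)} = - \frac{1}{125455 \left(-871\right)} = \left(- \frac{1}{125455}\right) \left(- \frac{1}{871}\right) = \frac{1}{109271305}$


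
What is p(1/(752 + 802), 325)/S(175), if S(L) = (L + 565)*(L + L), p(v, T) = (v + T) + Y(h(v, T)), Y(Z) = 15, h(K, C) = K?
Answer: 528361/402486000 ≈ 0.0013127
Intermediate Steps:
p(v, T) = 15 + T + v (p(v, T) = (v + T) + 15 = (T + v) + 15 = 15 + T + v)
S(L) = 2*L*(565 + L) (S(L) = (565 + L)*(2*L) = 2*L*(565 + L))
p(1/(752 + 802), 325)/S(175) = (15 + 325 + 1/(752 + 802))/((2*175*(565 + 175))) = (15 + 325 + 1/1554)/((2*175*740)) = (15 + 325 + 1/1554)/259000 = (528361/1554)*(1/259000) = 528361/402486000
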